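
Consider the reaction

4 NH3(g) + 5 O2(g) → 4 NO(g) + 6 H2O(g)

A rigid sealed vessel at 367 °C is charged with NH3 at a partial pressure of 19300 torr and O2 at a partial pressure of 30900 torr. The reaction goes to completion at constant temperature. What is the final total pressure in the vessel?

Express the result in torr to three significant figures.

With V and T fixed, P_i ∝ n_i, so the mole ratios apply directly to partial pressures at 367 °C.
P(O2) required for 19300 torr of NH3 = (5/4) × 19300 = 24120 torr; available 30900 torr, so NH3 is limiting.
P(O2) remaining = 30900 − (5/4) × 19300 = 6775 torr
P(gaseous products) = (4+6)/4 × 19300 = 48250 torr
P_total at 367 °C = 6775 + 48250 = 55020 torr

55000 torr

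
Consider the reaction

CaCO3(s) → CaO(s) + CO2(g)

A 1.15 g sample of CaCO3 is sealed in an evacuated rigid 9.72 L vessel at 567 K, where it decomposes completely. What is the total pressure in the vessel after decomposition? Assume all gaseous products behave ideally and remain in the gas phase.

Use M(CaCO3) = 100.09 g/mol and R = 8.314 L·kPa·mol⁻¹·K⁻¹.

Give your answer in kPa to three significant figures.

5.57 kPa

n(CaCO3) = 1.15 / 100.09 = 0.01149 mol
n(gas produced) = (1/1) × 0.01149 = 0.01149 mol
P = nRT/V = 0.01149 × 8.314 × 567 / 9.72 = 5.572 kPa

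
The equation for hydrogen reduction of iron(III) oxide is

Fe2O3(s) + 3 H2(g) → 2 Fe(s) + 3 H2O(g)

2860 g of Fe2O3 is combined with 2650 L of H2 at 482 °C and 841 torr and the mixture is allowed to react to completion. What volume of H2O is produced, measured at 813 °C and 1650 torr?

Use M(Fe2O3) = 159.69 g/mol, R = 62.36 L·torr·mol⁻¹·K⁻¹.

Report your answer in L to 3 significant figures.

1940 L

n(Fe2O3) = 2860 / 159.69 = 17.91 mol
n(H2) = PV/RT = (841 × 2650) / (62.36 × 755.15) = 47.33 mol
For 17.91 mol Fe2O3, stoichiometry requires (3/1) × 17.91 = 53.73 mol H2; 47.33 mol is available, so H2 is limiting.
n(H2O) = (3/3) × 47.33 = 47.33 mol
V(H2O) = nRT/P = 47.33 × 62.36 × 1086.15 / 1650 = 1943 L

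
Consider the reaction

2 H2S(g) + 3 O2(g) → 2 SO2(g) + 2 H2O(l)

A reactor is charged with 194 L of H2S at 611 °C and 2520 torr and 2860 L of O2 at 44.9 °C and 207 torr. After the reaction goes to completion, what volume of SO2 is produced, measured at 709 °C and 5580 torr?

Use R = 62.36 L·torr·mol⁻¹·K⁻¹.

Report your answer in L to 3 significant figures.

n(H2S) = PV/RT = (2520 × 194) / (62.36 × 884.15) = 8.867 mol
n(O2) = PV/RT = (207 × 2860) / (62.36 × 318.05) = 29.85 mol
For 8.867 mol H2S, stoichiometry requires (3/2) × 8.867 = 13.30 mol O2; 29.85 mol is available, so H2S is limiting.
n(SO2) = (2/2) × 8.867 = 8.867 mol
V(SO2) = nRT/P = 8.867 × 62.36 × 982.15 / 5580 = 97.33 L

97.3 L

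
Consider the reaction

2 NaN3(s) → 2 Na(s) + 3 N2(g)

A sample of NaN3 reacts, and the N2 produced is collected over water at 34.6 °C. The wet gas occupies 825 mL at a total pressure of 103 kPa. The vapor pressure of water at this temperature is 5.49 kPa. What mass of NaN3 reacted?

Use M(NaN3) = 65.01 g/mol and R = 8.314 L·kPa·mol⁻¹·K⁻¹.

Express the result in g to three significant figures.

P(N2) = 103 − 5.49 = 97.51 kPa
n(N2) = PV/RT = (97.51 × 0.8250) / (8.314 × 307.75) = 0.03144 mol
n(NaN3) = (2/3) × 0.03144 = 0.02096 mol
m(NaN3) = 0.02096 × 65.01 = 1.363 g

1.36 g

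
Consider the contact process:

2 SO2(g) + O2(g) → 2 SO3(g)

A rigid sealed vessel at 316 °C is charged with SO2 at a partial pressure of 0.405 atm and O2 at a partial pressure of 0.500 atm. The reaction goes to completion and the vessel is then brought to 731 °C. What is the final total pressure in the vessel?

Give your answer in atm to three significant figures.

1.20 atm

Because the vessel is rigid and T is held at 316 °C, work the stoichiometry in partial pressures (P_i = n_iRT/V).
P(O2) required for 0.405 atm of SO2 = (1/2) × 0.405 = 0.2025 atm; available 0.500 atm, so SO2 is limiting.
P(O2) remaining = 0.500 − (1/2) × 0.405 = 0.2975 atm
P(gaseous products) = (2)/2 × 0.405 = 0.4050 atm
P_total at 316 °C = 0.2975 + 0.4050 = 0.7025 atm
Scaling to 731 °C: P = 0.7025 × 1004.15/589.15 = 1.197 atm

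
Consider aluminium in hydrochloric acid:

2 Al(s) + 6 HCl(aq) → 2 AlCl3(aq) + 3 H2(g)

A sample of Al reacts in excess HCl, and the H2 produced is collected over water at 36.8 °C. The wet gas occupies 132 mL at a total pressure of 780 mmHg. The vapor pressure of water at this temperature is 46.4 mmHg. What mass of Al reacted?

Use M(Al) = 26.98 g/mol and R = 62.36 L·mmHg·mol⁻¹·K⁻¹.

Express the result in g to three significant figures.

0.0901 g

P(H2) = 780 − 46.4 = 733.6 mmHg
n(H2) = PV/RT = (733.6 × 0.1320) / (62.36 × 309.95) = 0.005010 mol
n(Al) = (2/3) × 0.005010 = 0.003340 mol
m(Al) = 0.003340 × 26.98 = 0.09011 g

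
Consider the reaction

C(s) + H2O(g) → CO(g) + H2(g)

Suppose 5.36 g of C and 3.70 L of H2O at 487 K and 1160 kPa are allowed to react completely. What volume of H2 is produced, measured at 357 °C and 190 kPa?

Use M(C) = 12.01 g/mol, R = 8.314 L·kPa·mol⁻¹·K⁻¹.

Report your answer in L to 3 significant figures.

12.3 L

n(C) = 5.36 / 12.01 = 0.4463 mol
n(H2O) = PV/RT = (1160 × 3.70) / (8.314 × 487) = 1.060 mol
For 0.4463 mol C, stoichiometry requires (1/1) × 0.4463 = 0.4463 mol H2O; 1.060 mol is available, so C is limiting.
n(H2) = (1/1) × 0.4463 = 0.4463 mol
V(H2) = nRT/P = 0.4463 × 8.314 × 630.15 / 190 = 12.31 L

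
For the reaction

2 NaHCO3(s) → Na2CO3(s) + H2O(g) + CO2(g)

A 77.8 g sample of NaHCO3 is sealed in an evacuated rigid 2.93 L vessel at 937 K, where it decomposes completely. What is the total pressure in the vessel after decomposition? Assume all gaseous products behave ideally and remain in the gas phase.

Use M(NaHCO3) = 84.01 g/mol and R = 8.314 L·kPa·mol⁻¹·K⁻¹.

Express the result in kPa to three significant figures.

n(NaHCO3) = 77.8 / 84.01 = 0.9261 mol
n(gas produced) = (2/2) × 0.9261 = 0.9261 mol
P = nRT/V = 0.9261 × 8.314 × 937 / 2.93 = 2462 kPa

2460 kPa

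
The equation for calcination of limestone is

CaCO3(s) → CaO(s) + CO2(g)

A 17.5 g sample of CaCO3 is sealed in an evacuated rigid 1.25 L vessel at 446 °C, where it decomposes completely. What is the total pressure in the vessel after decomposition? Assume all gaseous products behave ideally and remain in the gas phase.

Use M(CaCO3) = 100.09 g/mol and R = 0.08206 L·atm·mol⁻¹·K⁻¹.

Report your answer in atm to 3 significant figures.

8.25 atm

n(CaCO3) = 17.5 / 100.09 = 0.1748 mol
n(gas produced) = (1/1) × 0.1748 = 0.1748 mol
P = nRT/V = 0.1748 × 0.08206 × 719.15 / 1.25 = 8.252 atm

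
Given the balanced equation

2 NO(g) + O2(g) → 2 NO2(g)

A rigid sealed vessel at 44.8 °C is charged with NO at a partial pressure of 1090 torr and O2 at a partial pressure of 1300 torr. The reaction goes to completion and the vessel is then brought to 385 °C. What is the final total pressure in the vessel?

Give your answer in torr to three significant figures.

3820 torr

Because the vessel is rigid and T is held at 44.8 °C, work the stoichiometry in partial pressures (P_i = n_iRT/V).
P(O2) required for 1090 torr of NO = (1/2) × 1090 = 545.0 torr; available 1300 torr, so NO is limiting.
P(O2) remaining = 1300 − (1/2) × 1090 = 755.0 torr
P(gaseous products) = (2)/2 × 1090 = 1090 torr
P_total at 44.8 °C = 755.0 + 1090 = 1845 torr
Scaling to 385 °C: P = 1845 × 658.15/317.95 = 3819 torr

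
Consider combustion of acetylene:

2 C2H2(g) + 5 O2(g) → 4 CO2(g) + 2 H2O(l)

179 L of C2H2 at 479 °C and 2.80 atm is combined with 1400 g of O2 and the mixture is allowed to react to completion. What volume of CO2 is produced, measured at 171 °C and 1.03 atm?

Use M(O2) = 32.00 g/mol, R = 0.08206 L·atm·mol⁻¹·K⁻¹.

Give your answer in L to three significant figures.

575 L

n(C2H2) = PV/RT = (2.80 × 179) / (0.08206 × 752.15) = 8.120 mol
n(O2) = 1400 / 32.00 = 43.75 mol
For 8.120 mol C2H2, stoichiometry requires (5/2) × 8.120 = 20.30 mol O2; 43.75 mol is available, so C2H2 is limiting.
n(CO2) = (4/2) × 8.120 = 16.24 mol
V(CO2) = nRT/P = 16.24 × 0.08206 × 444.15 / 1.03 = 574.7 L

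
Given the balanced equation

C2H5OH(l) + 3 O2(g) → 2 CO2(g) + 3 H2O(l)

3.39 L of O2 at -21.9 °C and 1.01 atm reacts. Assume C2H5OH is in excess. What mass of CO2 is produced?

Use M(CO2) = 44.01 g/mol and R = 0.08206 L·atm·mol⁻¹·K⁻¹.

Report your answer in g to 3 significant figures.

n(O2) = PV/RT = (1.01 × 3.39) / (0.08206 × 251.25) = 0.1661 mol
n(CO2) = (2/3) × 0.1661 = 0.1107 mol
m(CO2) = 0.1107 × 44.01 = 4.872 g

4.87 g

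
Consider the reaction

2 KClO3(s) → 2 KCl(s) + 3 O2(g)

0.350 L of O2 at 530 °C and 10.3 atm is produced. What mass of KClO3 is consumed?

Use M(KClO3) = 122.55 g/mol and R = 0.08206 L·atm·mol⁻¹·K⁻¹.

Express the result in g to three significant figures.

n(O2) = PV/RT = (10.3 × 0.350) / (0.08206 × 803.15) = 0.05470 mol
n(KClO3) = (2/3) × 0.05470 = 0.03647 mol
m(KClO3) = 0.03647 × 122.55 = 4.469 g

4.47 g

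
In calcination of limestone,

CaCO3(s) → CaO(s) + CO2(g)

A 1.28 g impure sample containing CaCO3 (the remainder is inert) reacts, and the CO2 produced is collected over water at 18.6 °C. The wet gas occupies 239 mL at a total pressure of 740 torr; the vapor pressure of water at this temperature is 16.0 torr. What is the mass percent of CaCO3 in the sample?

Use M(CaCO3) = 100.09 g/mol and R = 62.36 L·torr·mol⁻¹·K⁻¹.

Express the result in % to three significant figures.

74.4 %

P(CO2) = 740 − 16.0 = 724.0 torr
n(CO2) = PV/RT = (724.0 × 0.2390) / (62.36 × 291.75) = 0.009511 mol
n(CaCO3) = (1/1) × 0.009511 = 0.009511 mol
m(CaCO3) = 0.009511 × 100.09 = 0.9520 g
%CaCO3 = 0.9520 / 1.28 × 100 = 74.37%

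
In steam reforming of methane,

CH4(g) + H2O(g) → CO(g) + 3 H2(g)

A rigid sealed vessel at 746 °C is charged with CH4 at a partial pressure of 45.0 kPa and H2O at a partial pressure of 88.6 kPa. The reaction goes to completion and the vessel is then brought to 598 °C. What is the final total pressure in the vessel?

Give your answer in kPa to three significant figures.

191 kPa

At constant V, partial pressures at 746 °C are proportional to moles, so apply stoichiometry directly to pressures.
P(H2O) required for 45.0 kPa of CH4 = (1/1) × 45.0 = 45.00 kPa; available 88.6 kPa, so CH4 is limiting.
P(H2O) remaining = 88.6 − (1/1) × 45.0 = 43.60 kPa
P(gaseous products) = (1+3)/1 × 45.0 = 180.0 kPa
P_total at 746 °C = 43.60 + 180.0 = 223.6 kPa
Scaling to 598 °C: P = 223.6 × 871.15/1019.15 = 191.1 kPa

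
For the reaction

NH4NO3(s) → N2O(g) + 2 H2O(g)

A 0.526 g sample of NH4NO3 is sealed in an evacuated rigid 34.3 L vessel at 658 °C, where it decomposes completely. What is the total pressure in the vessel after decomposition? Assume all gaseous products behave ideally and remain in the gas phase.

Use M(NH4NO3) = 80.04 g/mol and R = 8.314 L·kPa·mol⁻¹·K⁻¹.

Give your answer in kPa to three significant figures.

4.45 kPa

n(NH4NO3) = 0.526 / 80.04 = 0.006572 mol
n(gas produced) = (3/1) × 0.006572 = 0.01972 mol
P = nRT/V = 0.01972 × 8.314 × 931.15 / 34.3 = 4.451 kPa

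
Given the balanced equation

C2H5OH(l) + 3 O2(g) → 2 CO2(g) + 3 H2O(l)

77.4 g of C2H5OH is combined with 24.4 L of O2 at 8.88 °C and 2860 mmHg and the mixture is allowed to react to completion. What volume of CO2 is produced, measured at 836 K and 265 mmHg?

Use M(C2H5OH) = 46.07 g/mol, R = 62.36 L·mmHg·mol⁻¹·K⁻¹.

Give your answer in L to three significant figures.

520 L

n(C2H5OH) = 77.4 / 46.07 = 1.680 mol
n(O2) = PV/RT = (2860 × 24.4) / (62.36 × 282.03) = 3.968 mol
For 1.680 mol C2H5OH, stoichiometry requires (3/1) × 1.680 = 5.040 mol O2; 3.968 mol is available, so O2 is limiting.
n(CO2) = (2/3) × 3.968 = 2.645 mol
V(CO2) = nRT/P = 2.645 × 62.36 × 836 / 265 = 520.3 L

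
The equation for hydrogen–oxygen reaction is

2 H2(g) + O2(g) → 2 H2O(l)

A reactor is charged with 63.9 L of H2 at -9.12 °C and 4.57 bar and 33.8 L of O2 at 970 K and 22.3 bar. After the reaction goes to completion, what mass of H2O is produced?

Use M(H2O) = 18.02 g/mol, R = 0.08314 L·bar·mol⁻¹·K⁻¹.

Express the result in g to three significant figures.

n(H2) = PV/RT = (4.57 × 63.9) / (0.08314 × 264.03) = 13.30 mol
n(O2) = PV/RT = (22.3 × 33.8) / (0.08314 × 970) = 9.346 mol
For 13.30 mol H2, stoichiometry requires (1/2) × 13.30 = 6.650 mol O2; 9.346 mol is available, so H2 is limiting.
n(H2O) = (2/2) × 13.30 = 13.30 mol
m(H2O) = 13.30 × 18.02 = 239.7 g

240 g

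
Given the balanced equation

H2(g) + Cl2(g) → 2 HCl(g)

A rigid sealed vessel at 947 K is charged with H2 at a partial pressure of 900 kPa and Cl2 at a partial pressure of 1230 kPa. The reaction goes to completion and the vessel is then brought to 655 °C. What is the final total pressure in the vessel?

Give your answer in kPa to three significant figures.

Because the vessel is rigid and T is held at 947 K, work the stoichiometry in partial pressures (P_i = n_iRT/V).
P(Cl2) required for 900 kPa of H2 = (1/1) × 900 = 900.0 kPa; available 1230 kPa, so H2 is limiting.
P(Cl2) remaining = 1230 − (1/1) × 900 = 330.0 kPa
P(gaseous products) = (2)/1 × 900 = 1800 kPa
P_total at 947 K = 330.0 + 1800 = 2130 kPa
Scaling to 655 °C: P = 2130 × 928.15/947 = 2088 kPa

2090 kPa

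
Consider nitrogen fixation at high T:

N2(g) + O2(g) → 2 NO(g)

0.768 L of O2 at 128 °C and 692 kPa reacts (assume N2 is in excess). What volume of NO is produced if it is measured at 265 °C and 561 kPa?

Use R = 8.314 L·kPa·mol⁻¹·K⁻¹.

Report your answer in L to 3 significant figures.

2.54 L

n(O2) = PV/RT = (692 × 0.768) / (8.314 × 401.15) = 0.1593 mol
n(NO) = (2/1) × 0.1593 = 0.3186 mol
V = nRT/P = 0.3186 × 8.314 × 538.15 / 561 = 2.541 L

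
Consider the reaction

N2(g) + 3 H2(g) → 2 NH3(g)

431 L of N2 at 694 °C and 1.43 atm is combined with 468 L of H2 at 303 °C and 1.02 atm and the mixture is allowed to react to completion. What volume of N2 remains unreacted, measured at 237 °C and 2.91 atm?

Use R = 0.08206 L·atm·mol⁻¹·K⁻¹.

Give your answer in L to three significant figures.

63.3 L

n(N2) = PV/RT = (1.43 × 431) / (0.08206 × 967.15) = 7.766 mol
n(H2) = PV/RT = (1.02 × 468) / (0.08206 × 576.15) = 10.10 mol
For 7.766 mol N2, stoichiometry requires (3/1) × 7.766 = 23.30 mol H2; 10.10 mol is available, so H2 is limiting.
n(N2) consumed = (1/3) × 10.10 = 3.367 mol; remaining = 7.766 − 3.367 = 4.399 mol
V(N2) = nRT/P = 4.399 × 0.08206 × 510.15 / 2.91 = 63.28 L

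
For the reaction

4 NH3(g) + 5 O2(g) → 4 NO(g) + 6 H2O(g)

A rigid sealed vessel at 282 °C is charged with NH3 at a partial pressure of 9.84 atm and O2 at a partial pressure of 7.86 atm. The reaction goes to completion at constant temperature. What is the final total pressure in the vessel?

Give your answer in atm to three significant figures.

At constant V, partial pressures at 282 °C are proportional to moles, so apply stoichiometry directly to pressures.
P(O2) required for 9.84 atm of NH3 = (5/4) × 9.84 = 12.30 atm; available 7.86 atm, so O2 is limiting.
P(NH3) remaining = 9.84 − (4/5) × 7.86 = 3.552 atm
P(gaseous products) = (4+6)/5 × 7.86 = 15.72 atm
P_total at 282 °C = 3.552 + 15.72 = 19.27 atm

19.3 atm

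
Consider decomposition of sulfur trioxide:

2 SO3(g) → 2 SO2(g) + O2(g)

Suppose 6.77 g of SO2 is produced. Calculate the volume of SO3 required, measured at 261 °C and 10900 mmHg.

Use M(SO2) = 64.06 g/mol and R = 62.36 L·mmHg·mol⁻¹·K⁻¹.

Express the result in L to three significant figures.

n(SO2) = 6.770 / 64.06 = 0.1057 mol
n(SO3) = (2/2) × 0.1057 = 0.1057 mol
V = nRT/P = 0.1057 × 62.36 × 534.15 / 10900 = 0.3230 L

0.323 L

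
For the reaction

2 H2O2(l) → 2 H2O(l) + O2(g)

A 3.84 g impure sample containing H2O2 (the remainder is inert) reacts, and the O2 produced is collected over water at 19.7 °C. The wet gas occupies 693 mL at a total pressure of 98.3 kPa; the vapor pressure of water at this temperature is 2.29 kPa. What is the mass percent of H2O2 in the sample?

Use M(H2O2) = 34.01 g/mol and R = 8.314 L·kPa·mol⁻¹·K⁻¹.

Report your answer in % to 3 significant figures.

48.4 %

P(O2) = 98.3 − 2.29 = 96.01 kPa
n(O2) = PV/RT = (96.01 × 0.6930) / (8.314 × 292.85) = 0.02733 mol
n(H2O2) = (2/1) × 0.02733 = 0.05466 mol
m(H2O2) = 0.05466 × 34.01 = 1.859 g
%H2O2 = 1.859 / 3.84 × 100 = 48.41%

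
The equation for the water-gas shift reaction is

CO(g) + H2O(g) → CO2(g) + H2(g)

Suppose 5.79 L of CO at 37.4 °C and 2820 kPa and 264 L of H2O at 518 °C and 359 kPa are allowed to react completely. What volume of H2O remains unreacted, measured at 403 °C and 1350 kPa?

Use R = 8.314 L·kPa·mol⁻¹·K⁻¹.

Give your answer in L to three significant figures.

n(CO) = PV/RT = (2820 × 5.79) / (8.314 × 310.55) = 6.324 mol
n(H2O) = PV/RT = (359 × 264) / (8.314 × 791.15) = 14.41 mol
For 6.324 mol CO, stoichiometry requires (1/1) × 6.324 = 6.324 mol H2O; 14.41 mol is available, so CO is limiting.
n(H2O) consumed = (1/1) × 6.324 = 6.324 mol; remaining = 14.41 − 6.324 = 8.086 mol
V(H2O) = nRT/P = 8.086 × 8.314 × 676.15 / 1350 = 33.67 L

33.7 L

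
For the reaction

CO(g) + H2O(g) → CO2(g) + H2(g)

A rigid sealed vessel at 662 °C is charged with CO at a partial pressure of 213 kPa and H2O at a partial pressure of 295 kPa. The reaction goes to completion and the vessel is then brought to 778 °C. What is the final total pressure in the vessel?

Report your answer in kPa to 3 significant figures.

571 kPa

Because the vessel is rigid and T is held at 662 °C, work the stoichiometry in partial pressures (P_i = n_iRT/V).
P(H2O) required for 213 kPa of CO = (1/1) × 213 = 213.0 kPa; available 295 kPa, so CO is limiting.
P(H2O) remaining = 295 − (1/1) × 213 = 82.00 kPa
P(gaseous products) = (1+1)/1 × 213 = 426.0 kPa
P_total at 662 °C = 82.00 + 426.0 = 508.0 kPa
Scaling to 778 °C: P = 508.0 × 1051.15/935.15 = 571.0 kPa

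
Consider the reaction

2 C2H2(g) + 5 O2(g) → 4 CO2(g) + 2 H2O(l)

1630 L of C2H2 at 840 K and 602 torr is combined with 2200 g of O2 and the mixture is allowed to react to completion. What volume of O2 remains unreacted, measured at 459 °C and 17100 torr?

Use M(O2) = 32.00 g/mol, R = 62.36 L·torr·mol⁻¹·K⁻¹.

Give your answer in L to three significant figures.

n(C2H2) = PV/RT = (602 × 1630) / (62.36 × 840) = 18.73 mol
n(O2) = 2200 / 32.00 = 68.75 mol
For 18.73 mol C2H2, stoichiometry requires (5/2) × 18.73 = 46.83 mol O2; 68.75 mol is available, so C2H2 is limiting.
n(O2) consumed = (5/2) × 18.73 = 46.83 mol; remaining = 68.75 − 46.83 = 21.92 mol
V(O2) = nRT/P = 21.92 × 62.36 × 732.15 / 17100 = 58.53 L

58.5 L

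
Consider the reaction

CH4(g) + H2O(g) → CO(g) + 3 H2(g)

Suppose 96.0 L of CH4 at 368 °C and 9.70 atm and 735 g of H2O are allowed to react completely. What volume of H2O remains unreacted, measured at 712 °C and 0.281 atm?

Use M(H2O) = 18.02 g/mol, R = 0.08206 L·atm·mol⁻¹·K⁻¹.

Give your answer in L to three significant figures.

n(CH4) = PV/RT = (9.70 × 96.0) / (0.08206 × 641.15) = 17.70 mol
n(H2O) = 735 / 18.02 = 40.79 mol
For 17.70 mol CH4, stoichiometry requires (1/1) × 17.70 = 17.70 mol H2O; 40.79 mol is available, so CH4 is limiting.
n(H2O) consumed = (1/1) × 17.70 = 17.70 mol; remaining = 40.79 − 17.70 = 23.09 mol
V(H2O) = nRT/P = 23.09 × 0.08206 × 985.15 / 0.281 = 6643 L

6640 L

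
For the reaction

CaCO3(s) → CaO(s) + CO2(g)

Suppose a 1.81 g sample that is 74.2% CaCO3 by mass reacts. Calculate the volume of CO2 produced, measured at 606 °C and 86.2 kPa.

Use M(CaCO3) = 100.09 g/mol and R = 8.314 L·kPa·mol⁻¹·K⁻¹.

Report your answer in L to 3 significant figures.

mass of CaCO3 = 1.81 × 74.2/100 = 1.343 g
n(CaCO3) = 1.343 / 100.09 = 0.01342 mol
n(CO2) = (1/1) × 0.01342 = 0.01342 mol
V = nRT/P = 0.01342 × 8.314 × 879.15 / 86.2 = 1.138 L

1.14 L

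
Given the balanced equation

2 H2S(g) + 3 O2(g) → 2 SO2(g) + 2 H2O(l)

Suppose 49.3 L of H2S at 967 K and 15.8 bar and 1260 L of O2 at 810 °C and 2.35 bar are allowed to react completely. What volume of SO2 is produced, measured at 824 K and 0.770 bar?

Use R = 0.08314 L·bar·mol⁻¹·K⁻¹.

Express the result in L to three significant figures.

n(H2S) = PV/RT = (15.8 × 49.3) / (0.08314 × 967) = 9.689 mol
n(O2) = PV/RT = (2.35 × 1260) / (0.08314 × 1083.15) = 32.88 mol
For 9.689 mol H2S, stoichiometry requires (3/2) × 9.689 = 14.53 mol O2; 32.88 mol is available, so H2S is limiting.
n(SO2) = (2/2) × 9.689 = 9.689 mol
V(SO2) = nRT/P = 9.689 × 0.08314 × 824 / 0.770 = 862.0 L

862 L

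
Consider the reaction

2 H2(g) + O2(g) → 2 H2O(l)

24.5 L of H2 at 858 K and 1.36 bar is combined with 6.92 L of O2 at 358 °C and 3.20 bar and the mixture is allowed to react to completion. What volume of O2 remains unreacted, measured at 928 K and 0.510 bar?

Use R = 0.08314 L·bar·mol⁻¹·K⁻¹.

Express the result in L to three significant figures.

28.5 L

n(H2) = PV/RT = (1.36 × 24.5) / (0.08314 × 858) = 0.4671 mol
n(O2) = PV/RT = (3.20 × 6.92) / (0.08314 × 631.15) = 0.4220 mol
For 0.4671 mol H2, stoichiometry requires (1/2) × 0.4671 = 0.2336 mol O2; 0.4220 mol is available, so H2 is limiting.
n(O2) consumed = (1/2) × 0.4671 = 0.2336 mol; remaining = 0.4220 − 0.2336 = 0.1884 mol
V(O2) = nRT/P = 0.1884 × 0.08314 × 928 / 0.510 = 28.50 L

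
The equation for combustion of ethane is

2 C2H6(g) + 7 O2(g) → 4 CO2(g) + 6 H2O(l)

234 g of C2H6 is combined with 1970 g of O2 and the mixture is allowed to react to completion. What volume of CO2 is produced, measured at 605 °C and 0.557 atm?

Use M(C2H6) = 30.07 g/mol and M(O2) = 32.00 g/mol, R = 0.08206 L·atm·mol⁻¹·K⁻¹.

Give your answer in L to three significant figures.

2010 L

n(C2H6) = 234 / 30.07 = 7.782 mol
n(O2) = 1970 / 32.00 = 61.56 mol
For 7.782 mol C2H6, stoichiometry requires (7/2) × 7.782 = 27.24 mol O2; 61.56 mol is available, so C2H6 is limiting.
n(CO2) = (4/2) × 7.782 = 15.56 mol
V(CO2) = nRT/P = 15.56 × 0.08206 × 878.15 / 0.557 = 2013 L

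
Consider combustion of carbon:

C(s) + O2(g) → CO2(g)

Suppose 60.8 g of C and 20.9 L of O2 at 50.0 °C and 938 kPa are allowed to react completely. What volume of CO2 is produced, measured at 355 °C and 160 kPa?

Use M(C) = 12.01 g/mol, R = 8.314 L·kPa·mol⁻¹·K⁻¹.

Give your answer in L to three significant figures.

n(C) = 60.8 / 12.01 = 5.062 mol
n(O2) = PV/RT = (938 × 20.9) / (8.314 × 323.15) = 7.297 mol
For 5.062 mol C, stoichiometry requires (1/1) × 5.062 = 5.062 mol O2; 7.297 mol is available, so C is limiting.
n(CO2) = (1/1) × 5.062 = 5.062 mol
V(CO2) = nRT/P = 5.062 × 8.314 × 628.15 / 160 = 165.2 L

165 L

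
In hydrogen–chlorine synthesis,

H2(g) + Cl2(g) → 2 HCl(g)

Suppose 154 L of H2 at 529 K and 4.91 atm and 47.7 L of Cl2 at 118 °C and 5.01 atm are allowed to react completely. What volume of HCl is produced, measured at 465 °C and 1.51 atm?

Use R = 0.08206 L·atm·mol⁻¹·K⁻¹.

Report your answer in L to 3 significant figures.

597 L

n(H2) = PV/RT = (4.91 × 154) / (0.08206 × 529) = 17.42 mol
n(Cl2) = PV/RT = (5.01 × 47.7) / (0.08206 × 391.15) = 7.445 mol
For 17.42 mol H2, stoichiometry requires (1/1) × 17.42 = 17.42 mol Cl2; 7.445 mol is available, so Cl2 is limiting.
n(HCl) = (2/1) × 7.445 = 14.89 mol
V(HCl) = nRT/P = 14.89 × 0.08206 × 738.15 / 1.51 = 597.3 L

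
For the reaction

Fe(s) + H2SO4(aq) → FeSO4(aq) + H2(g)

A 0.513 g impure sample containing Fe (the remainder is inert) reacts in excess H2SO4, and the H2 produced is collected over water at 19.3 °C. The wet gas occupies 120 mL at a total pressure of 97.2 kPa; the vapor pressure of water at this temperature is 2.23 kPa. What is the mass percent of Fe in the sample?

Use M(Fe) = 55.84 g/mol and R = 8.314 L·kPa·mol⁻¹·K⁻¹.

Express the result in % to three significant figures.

51.0 %

P(H2) = 97.2 − 2.23 = 94.97 kPa
n(H2) = PV/RT = (94.97 × 0.1200) / (8.314 × 292.45) = 0.004687 mol
n(Fe) = (1/1) × 0.004687 = 0.004687 mol
m(Fe) = 0.004687 × 55.84 = 0.2617 g
%Fe = 0.2617 / 0.513 × 100 = 51.01%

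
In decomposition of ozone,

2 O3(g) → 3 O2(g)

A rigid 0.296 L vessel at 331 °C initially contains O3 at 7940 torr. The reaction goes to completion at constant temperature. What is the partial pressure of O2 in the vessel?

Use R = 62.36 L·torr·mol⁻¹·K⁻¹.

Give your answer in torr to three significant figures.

n(O3)₀ = PV/RT = (7940 × 0.296) / (62.36 × 604.15) = 0.06238 mol
n(O2) = (3/2) × 0.06238 = 0.09357 mol
P(O2) = nRT/V = 0.09357 × 62.36 × 604.15 / 0.296 = 11910 torr

11900 torr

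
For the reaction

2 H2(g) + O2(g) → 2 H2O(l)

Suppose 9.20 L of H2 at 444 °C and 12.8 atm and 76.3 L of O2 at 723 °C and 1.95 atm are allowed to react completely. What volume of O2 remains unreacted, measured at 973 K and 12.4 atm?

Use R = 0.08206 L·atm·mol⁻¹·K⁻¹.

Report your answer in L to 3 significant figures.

5.28 L

n(H2) = PV/RT = (12.8 × 9.20) / (0.08206 × 717.15) = 2.001 mol
n(O2) = PV/RT = (1.95 × 76.3) / (0.08206 × 996.15) = 1.820 mol
For 2.001 mol H2, stoichiometry requires (1/2) × 2.001 = 1.000 mol O2; 1.820 mol is available, so H2 is limiting.
n(O2) consumed = (1/2) × 2.001 = 1.000 mol; remaining = 1.820 − 1.000 = 0.8200 mol
V(O2) = nRT/P = 0.8200 × 0.08206 × 973 / 12.4 = 5.280 L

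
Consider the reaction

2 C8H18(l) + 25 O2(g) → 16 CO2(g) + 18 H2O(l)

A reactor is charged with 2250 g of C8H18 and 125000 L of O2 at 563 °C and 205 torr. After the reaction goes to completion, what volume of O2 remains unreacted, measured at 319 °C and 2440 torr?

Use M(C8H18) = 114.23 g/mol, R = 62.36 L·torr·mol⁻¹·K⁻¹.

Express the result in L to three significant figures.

3710 L

n(C8H18) = 2250 / 114.23 = 19.70 mol
n(O2) = PV/RT = (205 × 125000) / (62.36 × 836.15) = 491.4 mol
For 19.70 mol C8H18, stoichiometry requires (25/2) × 19.70 = 246.2 mol O2; 491.4 mol is available, so C8H18 is limiting.
n(O2) consumed = (25/2) × 19.70 = 246.2 mol; remaining = 491.4 − 246.2 = 245.2 mol
V(O2) = nRT/P = 245.2 × 62.36 × 592.15 / 2440 = 3711 L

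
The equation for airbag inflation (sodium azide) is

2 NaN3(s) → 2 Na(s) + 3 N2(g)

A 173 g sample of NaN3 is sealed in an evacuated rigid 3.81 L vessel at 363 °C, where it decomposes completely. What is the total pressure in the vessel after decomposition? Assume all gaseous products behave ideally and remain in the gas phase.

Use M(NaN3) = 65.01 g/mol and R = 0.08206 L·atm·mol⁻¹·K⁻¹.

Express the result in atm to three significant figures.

54.7 atm

n(NaN3) = 173 / 65.01 = 2.661 mol
n(gas produced) = (3/2) × 2.661 = 3.992 mol
P = nRT/V = 3.992 × 0.08206 × 636.15 / 3.81 = 54.70 atm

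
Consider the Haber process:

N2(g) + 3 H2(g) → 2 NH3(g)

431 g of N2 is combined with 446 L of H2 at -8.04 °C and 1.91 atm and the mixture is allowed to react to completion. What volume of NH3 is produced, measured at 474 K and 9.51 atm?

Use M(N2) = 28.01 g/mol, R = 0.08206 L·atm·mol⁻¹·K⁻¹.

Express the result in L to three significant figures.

107 L

n(N2) = 431 / 28.01 = 15.39 mol
n(H2) = PV/RT = (1.91 × 446) / (0.08206 × 265.11) = 39.16 mol
For 15.39 mol N2, stoichiometry requires (3/1) × 15.39 = 46.17 mol H2; 39.16 mol is available, so H2 is limiting.
n(NH3) = (2/3) × 39.16 = 26.11 mol
V(NH3) = nRT/P = 26.11 × 0.08206 × 474 / 9.51 = 106.8 L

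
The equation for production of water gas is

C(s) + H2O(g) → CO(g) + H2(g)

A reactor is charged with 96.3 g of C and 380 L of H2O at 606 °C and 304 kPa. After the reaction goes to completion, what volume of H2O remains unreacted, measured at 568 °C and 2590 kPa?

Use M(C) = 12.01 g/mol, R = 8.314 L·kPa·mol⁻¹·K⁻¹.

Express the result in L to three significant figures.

n(C) = 96.3 / 12.01 = 8.018 mol
n(H2O) = PV/RT = (304 × 380) / (8.314 × 879.15) = 15.80 mol
For 8.018 mol C, stoichiometry requires (1/1) × 8.018 = 8.018 mol H2O; 15.80 mol is available, so C is limiting.
n(H2O) consumed = (1/1) × 8.018 = 8.018 mol; remaining = 15.80 − 8.018 = 7.782 mol
V(H2O) = nRT/P = 7.782 × 8.314 × 841.15 / 2590 = 21.01 L

21.0 L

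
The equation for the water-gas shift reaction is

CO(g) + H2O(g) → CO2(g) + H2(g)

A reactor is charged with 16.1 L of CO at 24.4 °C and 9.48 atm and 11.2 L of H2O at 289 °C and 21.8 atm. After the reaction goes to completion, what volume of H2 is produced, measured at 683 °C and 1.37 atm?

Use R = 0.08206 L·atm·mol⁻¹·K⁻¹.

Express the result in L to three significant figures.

303 L

n(CO) = PV/RT = (9.48 × 16.1) / (0.08206 × 297.55) = 6.251 mol
n(H2O) = PV/RT = (21.8 × 11.2) / (0.08206 × 562.15) = 5.293 mol
For 6.251 mol CO, stoichiometry requires (1/1) × 6.251 = 6.251 mol H2O; 5.293 mol is available, so H2O is limiting.
n(H2) = (1/1) × 5.293 = 5.293 mol
V(H2) = nRT/P = 5.293 × 0.08206 × 956.15 / 1.37 = 303.1 L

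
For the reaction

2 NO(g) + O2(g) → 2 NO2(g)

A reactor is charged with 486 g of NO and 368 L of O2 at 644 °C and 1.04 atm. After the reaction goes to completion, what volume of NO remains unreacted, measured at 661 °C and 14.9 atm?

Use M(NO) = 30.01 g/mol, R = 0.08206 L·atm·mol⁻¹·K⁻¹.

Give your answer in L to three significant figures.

n(NO) = 486 / 30.01 = 16.19 mol
n(O2) = PV/RT = (1.04 × 368) / (0.08206 × 917.15) = 5.085 mol
For 16.19 mol NO, stoichiometry requires (1/2) × 16.19 = 8.095 mol O2; 5.085 mol is available, so O2 is limiting.
n(NO) consumed = (2/1) × 5.085 = 10.17 mol; remaining = 16.19 − 10.17 = 6.020 mol
V(NO) = nRT/P = 6.020 × 0.08206 × 934.15 / 14.9 = 30.97 L

31.0 L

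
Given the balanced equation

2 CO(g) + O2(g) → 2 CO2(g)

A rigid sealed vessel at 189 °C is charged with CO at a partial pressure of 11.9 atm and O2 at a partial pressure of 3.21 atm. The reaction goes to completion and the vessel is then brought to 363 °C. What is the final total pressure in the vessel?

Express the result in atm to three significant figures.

With V and T fixed, P_i ∝ n_i, so the mole ratios apply directly to partial pressures at 189 °C.
P(O2) required for 11.9 atm of CO = (1/2) × 11.9 = 5.950 atm; available 3.21 atm, so O2 is limiting.
P(CO) remaining = 11.9 − (2/1) × 3.21 = 5.480 atm
P(gaseous products) = (2)/1 × 3.21 = 6.420 atm
P_total at 189 °C = 5.480 + 6.420 = 11.90 atm
Scaling to 363 °C: P = 11.90 × 636.15/462.15 = 16.38 atm

16.4 atm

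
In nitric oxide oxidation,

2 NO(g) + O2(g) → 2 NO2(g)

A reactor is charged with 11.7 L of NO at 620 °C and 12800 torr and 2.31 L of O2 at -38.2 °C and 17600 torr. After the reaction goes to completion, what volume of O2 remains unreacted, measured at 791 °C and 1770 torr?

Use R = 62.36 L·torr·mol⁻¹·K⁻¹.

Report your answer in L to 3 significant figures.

n(NO) = PV/RT = (12800 × 11.7) / (62.36 × 893.15) = 2.689 mol
n(O2) = PV/RT = (17600 × 2.31) / (62.36 × 234.95) = 2.775 mol
For 2.689 mol NO, stoichiometry requires (1/2) × 2.689 = 1.345 mol O2; 2.775 mol is available, so NO is limiting.
n(O2) consumed = (1/2) × 2.689 = 1.345 mol; remaining = 2.775 − 1.345 = 1.430 mol
V(O2) = nRT/P = 1.430 × 62.36 × 1064.15 / 1770 = 53.61 L

53.6 L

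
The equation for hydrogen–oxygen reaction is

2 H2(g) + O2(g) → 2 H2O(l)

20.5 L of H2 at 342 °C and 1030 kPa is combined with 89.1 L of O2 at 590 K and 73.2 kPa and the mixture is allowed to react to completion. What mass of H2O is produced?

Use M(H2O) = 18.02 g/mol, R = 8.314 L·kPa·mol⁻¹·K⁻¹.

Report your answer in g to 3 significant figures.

47.9 g

n(H2) = PV/RT = (1030 × 20.5) / (8.314 × 615.15) = 4.129 mol
n(O2) = PV/RT = (73.2 × 89.1) / (8.314 × 590) = 1.330 mol
For 4.129 mol H2, stoichiometry requires (1/2) × 4.129 = 2.064 mol O2; 1.330 mol is available, so O2 is limiting.
n(H2O) = (2/1) × 1.330 = 2.660 mol
m(H2O) = 2.660 × 18.02 = 47.93 g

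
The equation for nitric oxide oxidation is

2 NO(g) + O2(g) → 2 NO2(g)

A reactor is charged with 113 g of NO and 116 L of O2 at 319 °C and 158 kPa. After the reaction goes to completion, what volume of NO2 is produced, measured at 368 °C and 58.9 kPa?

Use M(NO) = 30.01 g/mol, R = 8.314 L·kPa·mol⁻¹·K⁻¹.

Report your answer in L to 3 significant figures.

n(NO) = 113 / 30.01 = 3.765 mol
n(O2) = PV/RT = (158 × 116) / (8.314 × 592.15) = 3.723 mol
For 3.765 mol NO, stoichiometry requires (1/2) × 3.765 = 1.883 mol O2; 3.723 mol is available, so NO is limiting.
n(NO2) = (2/2) × 3.765 = 3.765 mol
V(NO2) = nRT/P = 3.765 × 8.314 × 641.15 / 58.9 = 340.7 L

341 L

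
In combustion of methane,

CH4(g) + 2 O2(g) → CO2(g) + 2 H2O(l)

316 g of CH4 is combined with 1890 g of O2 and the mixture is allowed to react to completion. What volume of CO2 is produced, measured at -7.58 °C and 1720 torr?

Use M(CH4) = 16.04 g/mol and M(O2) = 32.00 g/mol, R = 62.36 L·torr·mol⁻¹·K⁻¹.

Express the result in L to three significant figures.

n(CH4) = 316 / 16.04 = 19.70 mol
n(O2) = 1890 / 32.00 = 59.06 mol
For 19.70 mol CH4, stoichiometry requires (2/1) × 19.70 = 39.40 mol O2; 59.06 mol is available, so CH4 is limiting.
n(CO2) = (1/1) × 19.70 = 19.70 mol
V(CO2) = nRT/P = 19.70 × 62.36 × 265.57 / 1720 = 189.7 L

190 L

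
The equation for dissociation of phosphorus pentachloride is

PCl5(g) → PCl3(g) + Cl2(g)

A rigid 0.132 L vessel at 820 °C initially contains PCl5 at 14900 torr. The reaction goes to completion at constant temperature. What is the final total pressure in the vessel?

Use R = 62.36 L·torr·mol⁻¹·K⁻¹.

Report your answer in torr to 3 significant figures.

29800 torr

Since T and V are fixed, P_final/P_initial = n_final/n_initial = 2/1.
P_final = (2/1) × 14900 = 29800 torr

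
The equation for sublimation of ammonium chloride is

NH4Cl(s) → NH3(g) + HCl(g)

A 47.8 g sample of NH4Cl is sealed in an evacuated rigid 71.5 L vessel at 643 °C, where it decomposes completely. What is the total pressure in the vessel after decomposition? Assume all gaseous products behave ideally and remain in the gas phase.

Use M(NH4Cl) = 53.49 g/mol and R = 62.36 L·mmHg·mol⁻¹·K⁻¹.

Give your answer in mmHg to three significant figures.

n(NH4Cl) = 47.8 / 53.49 = 0.8936 mol
n(gas produced) = (2/1) × 0.8936 = 1.787 mol
P = nRT/V = 1.787 × 62.36 × 916.15 / 71.5 = 1428 mmHg

1430 mmHg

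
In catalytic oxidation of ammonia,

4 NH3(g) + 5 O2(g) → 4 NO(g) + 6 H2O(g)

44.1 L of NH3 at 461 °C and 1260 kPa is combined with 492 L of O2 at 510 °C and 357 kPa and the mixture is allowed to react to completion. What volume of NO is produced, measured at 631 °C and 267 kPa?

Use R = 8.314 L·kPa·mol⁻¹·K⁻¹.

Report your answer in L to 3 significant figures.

n(NH3) = PV/RT = (1260 × 44.1) / (8.314 × 734.15) = 9.104 mol
n(O2) = PV/RT = (357 × 492) / (8.314 × 783.15) = 26.98 mol
For 9.104 mol NH3, stoichiometry requires (5/4) × 9.104 = 11.38 mol O2; 26.98 mol is available, so NH3 is limiting.
n(NO) = (4/4) × 9.104 = 9.104 mol
V(NO) = nRT/P = 9.104 × 8.314 × 904.15 / 267 = 256.3 L

256 L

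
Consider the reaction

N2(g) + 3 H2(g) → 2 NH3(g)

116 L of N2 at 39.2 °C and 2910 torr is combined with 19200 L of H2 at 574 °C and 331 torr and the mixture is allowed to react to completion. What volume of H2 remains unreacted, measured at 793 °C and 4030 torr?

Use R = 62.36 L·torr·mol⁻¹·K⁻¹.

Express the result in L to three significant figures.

1130 L

n(N2) = PV/RT = (2910 × 116) / (62.36 × 312.35) = 17.33 mol
n(H2) = PV/RT = (331 × 19200) / (62.36 × 847.15) = 120.3 mol
For 17.33 mol N2, stoichiometry requires (3/1) × 17.33 = 51.99 mol H2; 120.3 mol is available, so N2 is limiting.
n(H2) consumed = (3/1) × 17.33 = 51.99 mol; remaining = 120.3 − 51.99 = 68.31 mol
V(H2) = nRT/P = 68.31 × 62.36 × 1066.15 / 4030 = 1127 L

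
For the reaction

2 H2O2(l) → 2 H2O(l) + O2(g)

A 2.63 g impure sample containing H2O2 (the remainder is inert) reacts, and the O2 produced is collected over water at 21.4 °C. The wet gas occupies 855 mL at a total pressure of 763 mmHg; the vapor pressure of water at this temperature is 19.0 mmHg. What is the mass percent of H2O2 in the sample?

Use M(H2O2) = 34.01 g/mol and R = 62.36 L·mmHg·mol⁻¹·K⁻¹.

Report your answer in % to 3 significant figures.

P(O2) = 763 − 19.0 = 744.0 mmHg
n(O2) = PV/RT = (744.0 × 0.8550) / (62.36 × 294.55) = 0.03463 mol
n(H2O2) = (2/1) × 0.03463 = 0.06926 mol
m(H2O2) = 0.06926 × 34.01 = 2.356 g
%H2O2 = 2.356 / 2.63 × 100 = 89.58%

89.6 %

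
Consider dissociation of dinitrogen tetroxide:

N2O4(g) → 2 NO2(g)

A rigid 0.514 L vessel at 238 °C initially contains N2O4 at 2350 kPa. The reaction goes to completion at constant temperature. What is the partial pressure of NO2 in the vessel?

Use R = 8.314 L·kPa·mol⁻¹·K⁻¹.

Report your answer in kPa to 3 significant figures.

n(N2O4)₀ = PV/RT = (2350 × 0.514) / (8.314 × 511.15) = 0.2842 mol
n(NO2) = (2/1) × 0.2842 = 0.5684 mol
P(NO2) = nRT/V = 0.5684 × 8.314 × 511.15 / 0.514 = 4699 kPa

4700 kPa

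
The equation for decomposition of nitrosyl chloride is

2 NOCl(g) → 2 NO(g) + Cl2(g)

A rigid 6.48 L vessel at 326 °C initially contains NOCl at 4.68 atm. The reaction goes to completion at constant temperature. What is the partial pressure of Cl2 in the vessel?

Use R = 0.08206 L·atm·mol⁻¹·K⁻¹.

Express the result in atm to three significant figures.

n(NOCl)₀ = PV/RT = (4.68 × 6.48) / (0.08206 × 599.15) = 0.6168 mol
n(Cl2) = (1/2) × 0.6168 = 0.3084 mol
P(Cl2) = nRT/V = 0.3084 × 0.08206 × 599.15 / 6.48 = 2.340 atm

2.34 atm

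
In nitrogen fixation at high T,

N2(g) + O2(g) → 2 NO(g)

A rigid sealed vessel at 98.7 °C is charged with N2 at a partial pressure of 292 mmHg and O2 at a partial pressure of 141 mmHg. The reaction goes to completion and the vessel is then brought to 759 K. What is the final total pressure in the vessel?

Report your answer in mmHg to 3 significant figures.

At constant V, partial pressures at 98.7 °C are proportional to moles, so apply stoichiometry directly to pressures.
P(O2) required for 292 mmHg of N2 = (1/1) × 292 = 292.0 mmHg; available 141 mmHg, so O2 is limiting.
P(N2) remaining = 292 − (1/1) × 141 = 151.0 mmHg
P(gaseous products) = (2)/1 × 141 = 282.0 mmHg
P_total at 98.7 °C = 151.0 + 282.0 = 433.0 mmHg
Scaling to 759 K: P = 433.0 × 759/371.85 = 883.8 mmHg

884 mmHg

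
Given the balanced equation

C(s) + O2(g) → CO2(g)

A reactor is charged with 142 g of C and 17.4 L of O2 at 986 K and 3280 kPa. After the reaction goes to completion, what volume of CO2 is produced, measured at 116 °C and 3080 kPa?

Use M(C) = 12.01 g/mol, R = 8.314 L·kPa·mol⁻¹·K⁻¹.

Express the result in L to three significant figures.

7.31 L

n(C) = 142 / 12.01 = 11.82 mol
n(O2) = PV/RT = (3280 × 17.4) / (8.314 × 986) = 6.962 mol
For 11.82 mol C, stoichiometry requires (1/1) × 11.82 = 11.82 mol O2; 6.962 mol is available, so O2 is limiting.
n(CO2) = (1/1) × 6.962 = 6.962 mol
V(CO2) = nRT/P = 6.962 × 8.314 × 389.15 / 3080 = 7.313 L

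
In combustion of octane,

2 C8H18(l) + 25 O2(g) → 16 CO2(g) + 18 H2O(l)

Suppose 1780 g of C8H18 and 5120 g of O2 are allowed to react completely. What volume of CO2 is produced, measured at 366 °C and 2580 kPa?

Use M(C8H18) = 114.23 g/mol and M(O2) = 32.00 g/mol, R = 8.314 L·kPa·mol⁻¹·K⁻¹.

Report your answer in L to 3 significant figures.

n(C8H18) = 1780 / 114.23 = 15.58 mol
n(O2) = 5120 / 32.00 = 160.0 mol
For 15.58 mol C8H18, stoichiometry requires (25/2) × 15.58 = 194.8 mol O2; 160.0 mol is available, so O2 is limiting.
n(CO2) = (16/25) × 160.0 = 102.4 mol
V(CO2) = nRT/P = 102.4 × 8.314 × 639.15 / 2580 = 210.9 L

211 L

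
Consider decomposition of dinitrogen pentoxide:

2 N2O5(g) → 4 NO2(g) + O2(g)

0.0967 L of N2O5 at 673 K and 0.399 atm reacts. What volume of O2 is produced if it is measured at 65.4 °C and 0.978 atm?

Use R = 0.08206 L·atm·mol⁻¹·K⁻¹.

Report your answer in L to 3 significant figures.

n(N2O5) = PV/RT = (0.399 × 0.0967) / (0.08206 × 673) = 0.0006986 mol
n(O2) = (1/2) × 0.0006986 = 0.0003493 mol
V = nRT/P = 0.0003493 × 0.08206 × 338.55 / 0.978 = 0.009922 L

0.00992 L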